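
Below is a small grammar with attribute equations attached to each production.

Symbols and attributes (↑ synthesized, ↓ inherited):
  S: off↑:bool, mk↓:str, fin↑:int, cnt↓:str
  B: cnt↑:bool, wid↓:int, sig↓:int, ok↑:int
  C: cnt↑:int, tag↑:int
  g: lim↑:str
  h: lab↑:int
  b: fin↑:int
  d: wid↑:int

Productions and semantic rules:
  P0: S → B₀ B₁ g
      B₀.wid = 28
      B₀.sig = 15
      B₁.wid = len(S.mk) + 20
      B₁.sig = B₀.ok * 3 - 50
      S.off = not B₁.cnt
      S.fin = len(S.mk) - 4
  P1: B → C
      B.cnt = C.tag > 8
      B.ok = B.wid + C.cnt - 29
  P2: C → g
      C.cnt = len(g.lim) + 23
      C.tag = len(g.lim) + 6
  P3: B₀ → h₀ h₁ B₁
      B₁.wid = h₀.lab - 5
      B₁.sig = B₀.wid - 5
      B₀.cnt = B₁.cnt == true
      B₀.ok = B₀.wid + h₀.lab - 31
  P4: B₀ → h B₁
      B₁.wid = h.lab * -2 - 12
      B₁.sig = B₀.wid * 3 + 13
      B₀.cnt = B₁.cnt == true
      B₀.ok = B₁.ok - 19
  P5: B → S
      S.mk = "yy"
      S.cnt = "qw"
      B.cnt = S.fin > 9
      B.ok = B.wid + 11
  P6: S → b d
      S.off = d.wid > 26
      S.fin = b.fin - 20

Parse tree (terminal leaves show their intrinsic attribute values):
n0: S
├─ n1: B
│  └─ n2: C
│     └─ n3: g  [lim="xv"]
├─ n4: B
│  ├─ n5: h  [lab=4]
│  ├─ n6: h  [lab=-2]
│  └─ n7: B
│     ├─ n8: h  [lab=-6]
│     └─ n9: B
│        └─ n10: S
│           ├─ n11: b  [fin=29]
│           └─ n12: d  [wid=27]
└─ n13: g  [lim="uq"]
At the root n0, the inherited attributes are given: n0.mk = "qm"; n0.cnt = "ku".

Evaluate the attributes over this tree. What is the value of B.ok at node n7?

1. n0.mk = "qm"  [given at root]
2. n0.cnt = "ku"  [given at root]
3. n1.wid = 28  [28]
4. n1.sig = 15  [15]
5. n3.lim = "xv"  [terminal]
6. n2.cnt = 25  [len(g.lim) + 23]
7. n2.tag = 8  [len(g.lim) + 6]
8. n1.cnt = false  [C.tag > 8]
9. n1.ok = 24  [B.wid + C.cnt - 29]
10. n4.wid = 22  [len(S.mk) + 20]
11. n4.sig = 22  [B₀.ok * 3 - 50]
12. n5.lab = 4  [terminal]
13. n6.lab = -2  [terminal]
14. n7.wid = -1  [h₀.lab - 5]
15. n7.sig = 17  [B₀.wid - 5]
16. n8.lab = -6  [terminal]
17. n9.wid = 0  [h.lab * -2 - 12]
18. n9.sig = 10  [B₀.wid * 3 + 13]
19. n10.mk = "yy"  ["yy"]
20. n10.cnt = "qw"  ["qw"]
21. n11.fin = 29  [terminal]
22. n12.wid = 27  [terminal]
23. n10.off = true  [d.wid > 26]
24. n10.fin = 9  [b.fin - 20]
25. n9.cnt = false  [S.fin > 9]
26. n9.ok = 11  [B.wid + 11]
27. n7.cnt = false  [B₁.cnt == true]
28. n7.ok = -8  [B₁.ok - 19]
29. n4.cnt = false  [B₁.cnt == true]
30. n4.ok = -5  [B₀.wid + h₀.lab - 31]
31. n13.lim = "uq"  [terminal]
32. n0.off = true  [not B₁.cnt]
33. n0.fin = -2  [len(S.mk) - 4]

-8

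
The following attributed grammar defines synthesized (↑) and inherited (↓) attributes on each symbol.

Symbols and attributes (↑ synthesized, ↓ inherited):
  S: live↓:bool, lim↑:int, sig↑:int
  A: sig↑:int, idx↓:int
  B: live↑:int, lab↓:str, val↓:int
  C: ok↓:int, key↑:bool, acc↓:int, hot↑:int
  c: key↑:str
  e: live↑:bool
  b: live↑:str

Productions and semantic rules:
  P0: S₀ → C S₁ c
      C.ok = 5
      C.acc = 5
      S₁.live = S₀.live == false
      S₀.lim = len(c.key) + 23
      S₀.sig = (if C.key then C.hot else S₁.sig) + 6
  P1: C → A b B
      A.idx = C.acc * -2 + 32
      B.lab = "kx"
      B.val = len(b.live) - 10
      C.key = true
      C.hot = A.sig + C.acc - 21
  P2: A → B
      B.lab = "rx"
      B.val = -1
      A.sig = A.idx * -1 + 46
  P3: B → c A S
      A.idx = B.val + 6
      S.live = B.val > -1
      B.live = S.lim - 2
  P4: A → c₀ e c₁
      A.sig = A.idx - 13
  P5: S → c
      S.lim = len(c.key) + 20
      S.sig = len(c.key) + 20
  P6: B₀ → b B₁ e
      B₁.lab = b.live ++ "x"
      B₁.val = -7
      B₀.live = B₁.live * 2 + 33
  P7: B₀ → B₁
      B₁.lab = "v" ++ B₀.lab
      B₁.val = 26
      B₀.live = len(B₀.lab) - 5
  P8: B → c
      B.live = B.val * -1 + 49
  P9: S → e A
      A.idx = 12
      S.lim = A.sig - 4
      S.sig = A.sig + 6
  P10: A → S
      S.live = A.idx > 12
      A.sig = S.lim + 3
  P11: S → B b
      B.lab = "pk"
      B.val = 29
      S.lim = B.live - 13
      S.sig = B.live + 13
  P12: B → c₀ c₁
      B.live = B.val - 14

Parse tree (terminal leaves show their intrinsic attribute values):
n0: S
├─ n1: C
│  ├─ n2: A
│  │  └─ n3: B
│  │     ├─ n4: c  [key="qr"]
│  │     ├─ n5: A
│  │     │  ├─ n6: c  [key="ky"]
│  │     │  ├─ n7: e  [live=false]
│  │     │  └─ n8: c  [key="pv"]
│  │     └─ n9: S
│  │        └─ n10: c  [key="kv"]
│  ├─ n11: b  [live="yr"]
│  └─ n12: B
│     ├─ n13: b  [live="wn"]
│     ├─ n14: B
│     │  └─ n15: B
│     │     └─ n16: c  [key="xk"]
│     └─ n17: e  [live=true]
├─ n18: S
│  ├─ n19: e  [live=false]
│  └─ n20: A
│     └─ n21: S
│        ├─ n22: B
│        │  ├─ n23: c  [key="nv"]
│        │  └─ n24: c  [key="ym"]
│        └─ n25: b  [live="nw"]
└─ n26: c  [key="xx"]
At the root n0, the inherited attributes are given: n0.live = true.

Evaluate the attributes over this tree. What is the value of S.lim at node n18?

1. n0.live = true  [given at root]
2. n1.ok = 5  [5]
3. n1.acc = 5  [5]
4. n2.idx = 22  [C.acc * -2 + 32]
5. n3.lab = "rx"  ["rx"]
6. n3.val = -1  [-1]
7. n4.key = "qr"  [terminal]
8. n5.idx = 5  [B.val + 6]
9. n6.key = "ky"  [terminal]
10. n7.live = false  [terminal]
11. n8.key = "pv"  [terminal]
12. n5.sig = -8  [A.idx - 13]
13. n9.live = false  [B.val > -1]
14. n10.key = "kv"  [terminal]
15. n9.lim = 22  [len(c.key) + 20]
16. n9.sig = 22  [len(c.key) + 20]
17. n3.live = 20  [S.lim - 2]
18. n2.sig = 24  [A.idx * -1 + 46]
19. n11.live = "yr"  [terminal]
20. n12.lab = "kx"  ["kx"]
21. n12.val = -8  [len(b.live) - 10]
22. n13.live = "wn"  [terminal]
23. n14.lab = "wnx"  [b.live ++ "x"]
24. n14.val = -7  [-7]
25. n15.lab = "vwnx"  ["v" ++ B₀.lab]
26. n15.val = 26  [26]
27. n16.key = "xk"  [terminal]
28. n15.live = 23  [B.val * -1 + 49]
29. n14.live = -2  [len(B₀.lab) - 5]
30. n17.live = true  [terminal]
31. n12.live = 29  [B₁.live * 2 + 33]
32. n1.key = true  [true]
33. n1.hot = 8  [A.sig + C.acc - 21]
34. n18.live = false  [S₀.live == false]
35. n19.live = false  [terminal]
36. n20.idx = 12  [12]
37. n21.live = false  [A.idx > 12]
38. n22.lab = "pk"  ["pk"]
39. n22.val = 29  [29]
40. n23.key = "nv"  [terminal]
41. n24.key = "ym"  [terminal]
42. n22.live = 15  [B.val - 14]
43. n25.live = "nw"  [terminal]
44. n21.lim = 2  [B.live - 13]
45. n21.sig = 28  [B.live + 13]
46. n20.sig = 5  [S.lim + 3]
47. n18.lim = 1  [A.sig - 4]
48. n18.sig = 11  [A.sig + 6]
49. n26.key = "xx"  [terminal]
50. n0.lim = 25  [len(c.key) + 23]
51. n0.sig = 14  [(if C.key then C.hot else S₁.sig) + 6]

1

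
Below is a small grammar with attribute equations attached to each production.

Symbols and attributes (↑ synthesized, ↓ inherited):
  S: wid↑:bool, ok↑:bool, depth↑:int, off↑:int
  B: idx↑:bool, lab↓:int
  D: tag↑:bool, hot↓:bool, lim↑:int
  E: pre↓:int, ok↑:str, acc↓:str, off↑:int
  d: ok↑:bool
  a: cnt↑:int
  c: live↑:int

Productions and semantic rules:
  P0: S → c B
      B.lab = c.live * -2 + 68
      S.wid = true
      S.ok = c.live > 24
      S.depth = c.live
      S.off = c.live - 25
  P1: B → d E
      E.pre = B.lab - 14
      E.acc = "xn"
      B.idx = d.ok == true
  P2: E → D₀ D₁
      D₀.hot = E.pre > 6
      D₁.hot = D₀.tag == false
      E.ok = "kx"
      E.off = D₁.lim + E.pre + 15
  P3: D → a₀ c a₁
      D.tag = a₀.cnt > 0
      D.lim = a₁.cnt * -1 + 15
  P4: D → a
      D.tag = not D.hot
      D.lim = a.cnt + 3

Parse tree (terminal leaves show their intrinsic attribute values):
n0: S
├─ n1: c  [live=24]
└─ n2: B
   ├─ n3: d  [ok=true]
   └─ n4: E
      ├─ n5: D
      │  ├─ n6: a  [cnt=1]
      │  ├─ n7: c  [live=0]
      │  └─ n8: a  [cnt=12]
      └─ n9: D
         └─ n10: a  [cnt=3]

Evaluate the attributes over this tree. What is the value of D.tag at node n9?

1. n1.live = 24  [terminal]
2. n2.lab = 20  [c.live * -2 + 68]
3. n3.ok = true  [terminal]
4. n4.pre = 6  [B.lab - 14]
5. n4.acc = "xn"  ["xn"]
6. n5.hot = false  [E.pre > 6]
7. n6.cnt = 1  [terminal]
8. n7.live = 0  [terminal]
9. n8.cnt = 12  [terminal]
10. n5.tag = true  [a₀.cnt > 0]
11. n5.lim = 3  [a₁.cnt * -1 + 15]
12. n9.hot = false  [D₀.tag == false]
13. n10.cnt = 3  [terminal]
14. n9.tag = true  [not D.hot]
15. n9.lim = 6  [a.cnt + 3]
16. n4.ok = "kx"  ["kx"]
17. n4.off = 27  [D₁.lim + E.pre + 15]
18. n2.idx = true  [d.ok == true]
19. n0.wid = true  [true]
20. n0.ok = false  [c.live > 24]
21. n0.depth = 24  [c.live]
22. n0.off = -1  [c.live - 25]

true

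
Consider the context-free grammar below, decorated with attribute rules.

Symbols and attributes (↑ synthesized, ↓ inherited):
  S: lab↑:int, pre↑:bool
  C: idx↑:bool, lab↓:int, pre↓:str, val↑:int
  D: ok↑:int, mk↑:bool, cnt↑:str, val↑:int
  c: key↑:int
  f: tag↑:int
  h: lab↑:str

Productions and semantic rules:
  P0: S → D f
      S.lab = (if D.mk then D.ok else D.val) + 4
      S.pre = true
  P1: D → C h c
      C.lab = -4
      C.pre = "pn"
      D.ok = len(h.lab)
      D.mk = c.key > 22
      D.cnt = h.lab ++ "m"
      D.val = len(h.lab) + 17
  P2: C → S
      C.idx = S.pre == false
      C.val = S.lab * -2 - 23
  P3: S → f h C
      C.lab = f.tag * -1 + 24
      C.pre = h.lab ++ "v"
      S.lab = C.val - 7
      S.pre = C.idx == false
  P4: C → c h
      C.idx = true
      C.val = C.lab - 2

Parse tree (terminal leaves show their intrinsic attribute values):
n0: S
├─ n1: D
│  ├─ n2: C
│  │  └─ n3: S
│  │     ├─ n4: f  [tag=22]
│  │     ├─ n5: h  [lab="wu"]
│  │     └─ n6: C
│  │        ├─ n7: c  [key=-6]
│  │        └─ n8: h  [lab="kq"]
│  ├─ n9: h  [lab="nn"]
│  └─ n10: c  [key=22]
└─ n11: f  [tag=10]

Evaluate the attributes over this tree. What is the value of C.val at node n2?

1. n2.lab = -4  [-4]
2. n2.pre = "pn"  ["pn"]
3. n4.tag = 22  [terminal]
4. n5.lab = "wu"  [terminal]
5. n6.lab = 2  [f.tag * -1 + 24]
6. n6.pre = "wuv"  [h.lab ++ "v"]
7. n7.key = -6  [terminal]
8. n8.lab = "kq"  [terminal]
9. n6.idx = true  [true]
10. n6.val = 0  [C.lab - 2]
11. n3.lab = -7  [C.val - 7]
12. n3.pre = false  [C.idx == false]
13. n2.idx = true  [S.pre == false]
14. n2.val = -9  [S.lab * -2 - 23]
15. n9.lab = "nn"  [terminal]
16. n10.key = 22  [terminal]
17. n1.ok = 2  [len(h.lab)]
18. n1.mk = false  [c.key > 22]
19. n1.cnt = "nnm"  [h.lab ++ "m"]
20. n1.val = 19  [len(h.lab) + 17]
21. n11.tag = 10  [terminal]
22. n0.lab = 23  [(if D.mk then D.ok else D.val) + 4]
23. n0.pre = true  [true]

-9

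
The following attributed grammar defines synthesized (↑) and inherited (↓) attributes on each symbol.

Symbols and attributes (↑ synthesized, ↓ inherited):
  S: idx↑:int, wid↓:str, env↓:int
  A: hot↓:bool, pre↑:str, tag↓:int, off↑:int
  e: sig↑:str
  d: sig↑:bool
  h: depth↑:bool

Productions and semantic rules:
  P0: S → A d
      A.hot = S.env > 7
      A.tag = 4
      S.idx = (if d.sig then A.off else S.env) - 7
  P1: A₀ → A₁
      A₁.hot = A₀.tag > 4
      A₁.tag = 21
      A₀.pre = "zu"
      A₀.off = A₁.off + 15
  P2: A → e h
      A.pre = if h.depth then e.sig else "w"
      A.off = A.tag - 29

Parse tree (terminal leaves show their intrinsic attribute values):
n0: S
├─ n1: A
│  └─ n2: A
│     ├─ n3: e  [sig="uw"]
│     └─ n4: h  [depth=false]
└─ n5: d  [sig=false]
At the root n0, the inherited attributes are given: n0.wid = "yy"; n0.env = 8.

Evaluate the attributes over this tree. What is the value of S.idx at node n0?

1. n0.wid = "yy"  [given at root]
2. n0.env = 8  [given at root]
3. n1.hot = true  [S.env > 7]
4. n1.tag = 4  [4]
5. n2.hot = false  [A₀.tag > 4]
6. n2.tag = 21  [21]
7. n3.sig = "uw"  [terminal]
8. n4.depth = false  [terminal]
9. n2.pre = "w"  [if h.depth then e.sig else "w"]
10. n2.off = -8  [A.tag - 29]
11. n1.pre = "zu"  ["zu"]
12. n1.off = 7  [A₁.off + 15]
13. n5.sig = false  [terminal]
14. n0.idx = 1  [(if d.sig then A.off else S.env) - 7]

1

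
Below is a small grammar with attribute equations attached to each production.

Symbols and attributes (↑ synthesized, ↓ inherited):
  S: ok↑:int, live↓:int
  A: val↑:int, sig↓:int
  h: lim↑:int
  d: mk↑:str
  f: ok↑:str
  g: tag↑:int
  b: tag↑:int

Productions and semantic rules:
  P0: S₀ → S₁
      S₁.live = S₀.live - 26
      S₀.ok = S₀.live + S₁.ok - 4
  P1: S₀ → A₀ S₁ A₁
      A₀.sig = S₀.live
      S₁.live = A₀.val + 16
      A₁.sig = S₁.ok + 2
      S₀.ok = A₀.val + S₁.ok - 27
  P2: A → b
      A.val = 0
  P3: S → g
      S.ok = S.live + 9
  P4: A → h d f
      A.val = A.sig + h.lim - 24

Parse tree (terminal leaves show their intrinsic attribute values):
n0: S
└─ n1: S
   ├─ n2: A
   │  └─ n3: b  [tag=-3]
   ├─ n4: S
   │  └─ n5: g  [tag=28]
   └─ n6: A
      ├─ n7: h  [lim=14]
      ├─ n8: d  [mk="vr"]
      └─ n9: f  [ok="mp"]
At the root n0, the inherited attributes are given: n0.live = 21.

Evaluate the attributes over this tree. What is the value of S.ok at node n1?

1. n0.live = 21  [given at root]
2. n1.live = -5  [S₀.live - 26]
3. n2.sig = -5  [S₀.live]
4. n3.tag = -3  [terminal]
5. n2.val = 0  [0]
6. n4.live = 16  [A₀.val + 16]
7. n5.tag = 28  [terminal]
8. n4.ok = 25  [S.live + 9]
9. n6.sig = 27  [S₁.ok + 2]
10. n7.lim = 14  [terminal]
11. n8.mk = "vr"  [terminal]
12. n9.ok = "mp"  [terminal]
13. n6.val = 17  [A.sig + h.lim - 24]
14. n1.ok = -2  [A₀.val + S₁.ok - 27]
15. n0.ok = 15  [S₀.live + S₁.ok - 4]

-2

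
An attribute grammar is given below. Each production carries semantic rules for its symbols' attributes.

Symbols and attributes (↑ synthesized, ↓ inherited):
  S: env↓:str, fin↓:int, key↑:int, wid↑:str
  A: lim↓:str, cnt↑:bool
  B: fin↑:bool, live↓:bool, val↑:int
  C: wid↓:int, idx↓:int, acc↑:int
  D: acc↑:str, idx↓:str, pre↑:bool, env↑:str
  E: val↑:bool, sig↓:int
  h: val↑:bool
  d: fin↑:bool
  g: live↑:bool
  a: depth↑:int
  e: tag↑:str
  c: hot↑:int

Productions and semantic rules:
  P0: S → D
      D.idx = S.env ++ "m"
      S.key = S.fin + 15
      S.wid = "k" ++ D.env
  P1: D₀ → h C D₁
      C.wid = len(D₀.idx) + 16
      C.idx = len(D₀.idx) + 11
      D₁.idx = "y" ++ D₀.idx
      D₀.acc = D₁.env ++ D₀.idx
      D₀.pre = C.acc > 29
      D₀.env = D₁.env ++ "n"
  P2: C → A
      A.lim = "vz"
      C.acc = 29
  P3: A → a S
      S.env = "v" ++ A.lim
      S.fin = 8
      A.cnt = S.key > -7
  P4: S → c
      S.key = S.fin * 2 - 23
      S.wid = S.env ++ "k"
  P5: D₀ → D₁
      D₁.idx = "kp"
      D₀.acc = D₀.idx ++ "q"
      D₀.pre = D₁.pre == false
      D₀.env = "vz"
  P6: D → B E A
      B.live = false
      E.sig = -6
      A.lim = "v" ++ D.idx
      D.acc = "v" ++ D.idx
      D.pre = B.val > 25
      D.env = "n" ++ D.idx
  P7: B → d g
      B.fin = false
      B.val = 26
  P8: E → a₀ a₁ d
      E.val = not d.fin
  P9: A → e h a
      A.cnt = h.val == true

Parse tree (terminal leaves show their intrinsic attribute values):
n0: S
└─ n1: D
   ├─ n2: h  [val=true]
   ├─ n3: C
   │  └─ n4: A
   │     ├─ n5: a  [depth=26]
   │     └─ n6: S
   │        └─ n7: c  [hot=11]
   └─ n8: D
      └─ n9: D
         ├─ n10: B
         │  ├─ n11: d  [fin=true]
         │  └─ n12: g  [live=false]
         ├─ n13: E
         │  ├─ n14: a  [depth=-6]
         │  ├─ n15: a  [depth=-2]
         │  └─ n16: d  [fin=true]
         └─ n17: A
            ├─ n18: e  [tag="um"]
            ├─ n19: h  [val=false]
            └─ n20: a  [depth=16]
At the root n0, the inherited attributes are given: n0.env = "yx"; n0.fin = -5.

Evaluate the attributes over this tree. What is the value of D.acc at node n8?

1. n0.env = "yx"  [given at root]
2. n0.fin = -5  [given at root]
3. n1.idx = "yxm"  [S.env ++ "m"]
4. n2.val = true  [terminal]
5. n3.wid = 19  [len(D₀.idx) + 16]
6. n3.idx = 14  [len(D₀.idx) + 11]
7. n4.lim = "vz"  ["vz"]
8. n5.depth = 26  [terminal]
9. n6.env = "vvz"  ["v" ++ A.lim]
10. n6.fin = 8  [8]
11. n7.hot = 11  [terminal]
12. n6.key = -7  [S.fin * 2 - 23]
13. n6.wid = "vvzk"  [S.env ++ "k"]
14. n4.cnt = false  [S.key > -7]
15. n3.acc = 29  [29]
16. n8.idx = "yyxm"  ["y" ++ D₀.idx]
17. n9.idx = "kp"  ["kp"]
18. n10.live = false  [false]
19. n11.fin = true  [terminal]
20. n12.live = false  [terminal]
21. n10.fin = false  [false]
22. n10.val = 26  [26]
23. n13.sig = -6  [-6]
24. n14.depth = -6  [terminal]
25. n15.depth = -2  [terminal]
26. n16.fin = true  [terminal]
27. n13.val = false  [not d.fin]
28. n17.lim = "vkp"  ["v" ++ D.idx]
29. n18.tag = "um"  [terminal]
30. n19.val = false  [terminal]
31. n20.depth = 16  [terminal]
32. n17.cnt = false  [h.val == true]
33. n9.acc = "vkp"  ["v" ++ D.idx]
34. n9.pre = true  [B.val > 25]
35. n9.env = "nkp"  ["n" ++ D.idx]
36. n8.acc = "yyxmq"  [D₀.idx ++ "q"]
37. n8.pre = false  [D₁.pre == false]
38. n8.env = "vz"  ["vz"]
39. n1.acc = "vzyxm"  [D₁.env ++ D₀.idx]
40. n1.pre = false  [C.acc > 29]
41. n1.env = "vzn"  [D₁.env ++ "n"]
42. n0.key = 10  [S.fin + 15]
43. n0.wid = "kvzn"  ["k" ++ D.env]

"yyxmq"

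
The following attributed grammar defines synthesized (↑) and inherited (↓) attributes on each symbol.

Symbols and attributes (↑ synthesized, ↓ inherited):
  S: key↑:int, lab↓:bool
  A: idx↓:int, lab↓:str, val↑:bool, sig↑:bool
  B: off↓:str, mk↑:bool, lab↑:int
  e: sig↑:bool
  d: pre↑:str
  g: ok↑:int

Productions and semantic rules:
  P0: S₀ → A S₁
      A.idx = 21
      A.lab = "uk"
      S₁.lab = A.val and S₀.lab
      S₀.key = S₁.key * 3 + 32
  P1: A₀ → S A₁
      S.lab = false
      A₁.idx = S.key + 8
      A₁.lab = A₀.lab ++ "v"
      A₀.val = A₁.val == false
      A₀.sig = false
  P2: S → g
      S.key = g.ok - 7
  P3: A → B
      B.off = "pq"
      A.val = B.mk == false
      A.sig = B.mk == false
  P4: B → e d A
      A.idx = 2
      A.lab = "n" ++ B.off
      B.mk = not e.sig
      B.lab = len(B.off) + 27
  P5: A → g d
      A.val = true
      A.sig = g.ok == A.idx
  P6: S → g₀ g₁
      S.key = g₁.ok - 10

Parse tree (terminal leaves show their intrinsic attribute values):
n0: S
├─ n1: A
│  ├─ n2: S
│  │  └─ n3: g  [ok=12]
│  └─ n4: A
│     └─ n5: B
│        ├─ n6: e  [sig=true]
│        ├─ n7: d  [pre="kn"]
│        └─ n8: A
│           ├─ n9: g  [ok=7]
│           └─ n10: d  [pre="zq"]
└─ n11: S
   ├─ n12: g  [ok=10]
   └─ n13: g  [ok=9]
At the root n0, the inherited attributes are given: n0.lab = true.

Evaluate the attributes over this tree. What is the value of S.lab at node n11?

1. n0.lab = true  [given at root]
2. n1.idx = 21  [21]
3. n1.lab = "uk"  ["uk"]
4. n2.lab = false  [false]
5. n3.ok = 12  [terminal]
6. n2.key = 5  [g.ok - 7]
7. n4.idx = 13  [S.key + 8]
8. n4.lab = "ukv"  [A₀.lab ++ "v"]
9. n5.off = "pq"  ["pq"]
10. n6.sig = true  [terminal]
11. n7.pre = "kn"  [terminal]
12. n8.idx = 2  [2]
13. n8.lab = "npq"  ["n" ++ B.off]
14. n9.ok = 7  [terminal]
15. n10.pre = "zq"  [terminal]
16. n8.val = true  [true]
17. n8.sig = false  [g.ok == A.idx]
18. n5.mk = false  [not e.sig]
19. n5.lab = 29  [len(B.off) + 27]
20. n4.val = true  [B.mk == false]
21. n4.sig = true  [B.mk == false]
22. n1.val = false  [A₁.val == false]
23. n1.sig = false  [false]
24. n11.lab = false  [A.val and S₀.lab]
25. n12.ok = 10  [terminal]
26. n13.ok = 9  [terminal]
27. n11.key = -1  [g₁.ok - 10]
28. n0.key = 29  [S₁.key * 3 + 32]

false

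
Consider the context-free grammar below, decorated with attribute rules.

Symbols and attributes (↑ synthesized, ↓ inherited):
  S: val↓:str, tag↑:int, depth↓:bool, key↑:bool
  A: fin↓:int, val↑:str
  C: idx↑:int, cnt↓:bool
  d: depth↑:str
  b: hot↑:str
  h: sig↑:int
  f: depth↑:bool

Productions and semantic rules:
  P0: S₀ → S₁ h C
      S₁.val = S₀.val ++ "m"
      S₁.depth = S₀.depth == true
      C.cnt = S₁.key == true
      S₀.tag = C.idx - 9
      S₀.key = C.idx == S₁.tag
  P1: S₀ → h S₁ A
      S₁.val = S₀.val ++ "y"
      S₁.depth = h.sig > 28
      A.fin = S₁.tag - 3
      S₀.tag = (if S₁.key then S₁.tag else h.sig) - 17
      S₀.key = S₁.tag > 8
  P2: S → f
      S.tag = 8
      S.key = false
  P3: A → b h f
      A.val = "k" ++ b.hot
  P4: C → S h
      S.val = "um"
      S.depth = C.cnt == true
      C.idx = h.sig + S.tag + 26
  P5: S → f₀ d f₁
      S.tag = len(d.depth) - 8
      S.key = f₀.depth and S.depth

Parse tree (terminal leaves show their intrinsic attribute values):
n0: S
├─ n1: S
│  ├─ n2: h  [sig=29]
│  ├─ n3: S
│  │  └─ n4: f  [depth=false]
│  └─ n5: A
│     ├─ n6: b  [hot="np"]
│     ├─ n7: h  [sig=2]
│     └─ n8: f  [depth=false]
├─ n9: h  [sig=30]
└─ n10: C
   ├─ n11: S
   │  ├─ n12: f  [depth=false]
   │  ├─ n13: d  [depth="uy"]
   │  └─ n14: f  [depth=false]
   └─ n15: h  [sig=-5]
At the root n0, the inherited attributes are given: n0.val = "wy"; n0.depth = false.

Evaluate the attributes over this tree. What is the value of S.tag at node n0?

1. n0.val = "wy"  [given at root]
2. n0.depth = false  [given at root]
3. n1.val = "wym"  [S₀.val ++ "m"]
4. n1.depth = false  [S₀.depth == true]
5. n2.sig = 29  [terminal]
6. n3.val = "wymy"  [S₀.val ++ "y"]
7. n3.depth = true  [h.sig > 28]
8. n4.depth = false  [terminal]
9. n3.tag = 8  [8]
10. n3.key = false  [false]
11. n5.fin = 5  [S₁.tag - 3]
12. n6.hot = "np"  [terminal]
13. n7.sig = 2  [terminal]
14. n8.depth = false  [terminal]
15. n5.val = "knp"  ["k" ++ b.hot]
16. n1.tag = 12  [(if S₁.key then S₁.tag else h.sig) - 17]
17. n1.key = false  [S₁.tag > 8]
18. n9.sig = 30  [terminal]
19. n10.cnt = false  [S₁.key == true]
20. n11.val = "um"  ["um"]
21. n11.depth = false  [C.cnt == true]
22. n12.depth = false  [terminal]
23. n13.depth = "uy"  [terminal]
24. n14.depth = false  [terminal]
25. n11.tag = -6  [len(d.depth) - 8]
26. n11.key = false  [f₀.depth and S.depth]
27. n15.sig = -5  [terminal]
28. n10.idx = 15  [h.sig + S.tag + 26]
29. n0.tag = 6  [C.idx - 9]
30. n0.key = false  [C.idx == S₁.tag]

6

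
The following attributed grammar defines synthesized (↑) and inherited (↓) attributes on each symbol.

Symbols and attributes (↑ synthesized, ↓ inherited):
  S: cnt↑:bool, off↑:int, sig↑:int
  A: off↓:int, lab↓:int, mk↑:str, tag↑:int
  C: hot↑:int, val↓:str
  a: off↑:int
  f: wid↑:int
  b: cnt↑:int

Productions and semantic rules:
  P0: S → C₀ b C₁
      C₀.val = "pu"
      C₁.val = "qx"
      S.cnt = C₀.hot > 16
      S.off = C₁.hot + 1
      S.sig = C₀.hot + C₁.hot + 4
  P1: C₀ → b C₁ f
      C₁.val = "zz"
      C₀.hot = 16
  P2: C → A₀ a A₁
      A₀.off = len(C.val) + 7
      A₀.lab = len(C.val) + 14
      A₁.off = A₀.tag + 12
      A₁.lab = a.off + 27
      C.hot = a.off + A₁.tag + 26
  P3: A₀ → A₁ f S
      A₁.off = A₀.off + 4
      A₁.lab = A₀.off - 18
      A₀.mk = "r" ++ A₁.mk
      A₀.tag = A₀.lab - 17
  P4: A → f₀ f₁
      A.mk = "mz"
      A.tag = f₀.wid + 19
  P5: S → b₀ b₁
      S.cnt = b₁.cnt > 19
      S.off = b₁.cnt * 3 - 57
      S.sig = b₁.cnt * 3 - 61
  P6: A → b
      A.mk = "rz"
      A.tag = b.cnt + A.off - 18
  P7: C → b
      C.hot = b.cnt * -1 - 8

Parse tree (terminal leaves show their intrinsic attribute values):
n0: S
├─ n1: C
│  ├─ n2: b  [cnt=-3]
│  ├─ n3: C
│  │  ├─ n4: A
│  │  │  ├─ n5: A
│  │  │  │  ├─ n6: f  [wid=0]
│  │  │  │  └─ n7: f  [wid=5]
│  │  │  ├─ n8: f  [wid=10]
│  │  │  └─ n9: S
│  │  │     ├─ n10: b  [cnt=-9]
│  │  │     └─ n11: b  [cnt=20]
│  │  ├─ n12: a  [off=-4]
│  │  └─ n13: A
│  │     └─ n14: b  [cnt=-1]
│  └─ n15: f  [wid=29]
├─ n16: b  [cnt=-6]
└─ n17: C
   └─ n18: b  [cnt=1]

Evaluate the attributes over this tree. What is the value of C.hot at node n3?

1. n1.val = "pu"  ["pu"]
2. n2.cnt = -3  [terminal]
3. n3.val = "zz"  ["zz"]
4. n4.off = 9  [len(C.val) + 7]
5. n4.lab = 16  [len(C.val) + 14]
6. n5.off = 13  [A₀.off + 4]
7. n5.lab = -9  [A₀.off - 18]
8. n6.wid = 0  [terminal]
9. n7.wid = 5  [terminal]
10. n5.mk = "mz"  ["mz"]
11. n5.tag = 19  [f₀.wid + 19]
12. n8.wid = 10  [terminal]
13. n10.cnt = -9  [terminal]
14. n11.cnt = 20  [terminal]
15. n9.cnt = true  [b₁.cnt > 19]
16. n9.off = 3  [b₁.cnt * 3 - 57]
17. n9.sig = -1  [b₁.cnt * 3 - 61]
18. n4.mk = "rmz"  ["r" ++ A₁.mk]
19. n4.tag = -1  [A₀.lab - 17]
20. n12.off = -4  [terminal]
21. n13.off = 11  [A₀.tag + 12]
22. n13.lab = 23  [a.off + 27]
23. n14.cnt = -1  [terminal]
24. n13.mk = "rz"  ["rz"]
25. n13.tag = -8  [b.cnt + A.off - 18]
26. n3.hot = 14  [a.off + A₁.tag + 26]
27. n15.wid = 29  [terminal]
28. n1.hot = 16  [16]
29. n16.cnt = -6  [terminal]
30. n17.val = "qx"  ["qx"]
31. n18.cnt = 1  [terminal]
32. n17.hot = -9  [b.cnt * -1 - 8]
33. n0.cnt = false  [C₀.hot > 16]
34. n0.off = -8  [C₁.hot + 1]
35. n0.sig = 11  [C₀.hot + C₁.hot + 4]

14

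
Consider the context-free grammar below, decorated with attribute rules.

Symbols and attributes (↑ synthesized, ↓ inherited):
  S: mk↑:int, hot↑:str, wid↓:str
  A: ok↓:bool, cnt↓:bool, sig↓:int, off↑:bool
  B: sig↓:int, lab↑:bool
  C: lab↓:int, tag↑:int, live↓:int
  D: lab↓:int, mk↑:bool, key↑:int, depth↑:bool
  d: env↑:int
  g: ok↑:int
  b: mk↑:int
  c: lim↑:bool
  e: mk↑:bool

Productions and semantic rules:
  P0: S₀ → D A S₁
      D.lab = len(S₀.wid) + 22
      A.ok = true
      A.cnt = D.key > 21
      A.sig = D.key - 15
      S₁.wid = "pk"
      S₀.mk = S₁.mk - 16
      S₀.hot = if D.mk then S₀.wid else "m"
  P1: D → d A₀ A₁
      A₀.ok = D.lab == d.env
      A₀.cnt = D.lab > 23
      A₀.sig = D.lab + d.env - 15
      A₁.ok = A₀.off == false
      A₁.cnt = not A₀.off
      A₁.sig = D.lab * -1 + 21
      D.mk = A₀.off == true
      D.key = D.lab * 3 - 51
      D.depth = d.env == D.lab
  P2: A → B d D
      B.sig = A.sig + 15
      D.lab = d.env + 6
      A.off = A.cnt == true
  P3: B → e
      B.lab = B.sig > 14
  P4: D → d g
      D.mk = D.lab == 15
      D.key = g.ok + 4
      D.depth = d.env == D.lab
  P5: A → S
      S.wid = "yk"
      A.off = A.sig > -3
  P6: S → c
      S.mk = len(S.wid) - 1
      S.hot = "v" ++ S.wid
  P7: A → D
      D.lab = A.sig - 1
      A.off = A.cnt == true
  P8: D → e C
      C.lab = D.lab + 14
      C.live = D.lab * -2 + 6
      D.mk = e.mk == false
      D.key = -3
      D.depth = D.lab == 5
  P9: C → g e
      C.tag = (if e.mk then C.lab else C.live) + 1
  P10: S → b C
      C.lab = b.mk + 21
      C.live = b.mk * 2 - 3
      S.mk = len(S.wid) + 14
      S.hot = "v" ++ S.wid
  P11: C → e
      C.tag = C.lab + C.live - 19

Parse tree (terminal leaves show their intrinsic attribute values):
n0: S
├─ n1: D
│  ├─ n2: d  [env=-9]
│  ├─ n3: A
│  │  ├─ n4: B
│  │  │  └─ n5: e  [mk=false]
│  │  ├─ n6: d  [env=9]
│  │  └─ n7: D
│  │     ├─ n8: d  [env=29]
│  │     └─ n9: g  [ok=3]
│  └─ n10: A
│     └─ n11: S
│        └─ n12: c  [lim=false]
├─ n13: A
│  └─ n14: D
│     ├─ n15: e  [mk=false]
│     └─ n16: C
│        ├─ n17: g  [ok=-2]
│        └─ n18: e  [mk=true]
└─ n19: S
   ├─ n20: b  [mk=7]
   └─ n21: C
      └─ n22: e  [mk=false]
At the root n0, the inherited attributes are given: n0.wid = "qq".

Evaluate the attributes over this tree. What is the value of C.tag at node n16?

20

1. n0.wid = "qq"  [given at root]
2. n1.lab = 24  [len(S₀.wid) + 22]
3. n2.env = -9  [terminal]
4. n3.ok = false  [D.lab == d.env]
5. n3.cnt = true  [D.lab > 23]
6. n3.sig = 0  [D.lab + d.env - 15]
7. n4.sig = 15  [A.sig + 15]
8. n5.mk = false  [terminal]
9. n4.lab = true  [B.sig > 14]
10. n6.env = 9  [terminal]
11. n7.lab = 15  [d.env + 6]
12. n8.env = 29  [terminal]
13. n9.ok = 3  [terminal]
14. n7.mk = true  [D.lab == 15]
15. n7.key = 7  [g.ok + 4]
16. n7.depth = false  [d.env == D.lab]
17. n3.off = true  [A.cnt == true]
18. n10.ok = false  [A₀.off == false]
19. n10.cnt = false  [not A₀.off]
20. n10.sig = -3  [D.lab * -1 + 21]
21. n11.wid = "yk"  ["yk"]
22. n12.lim = false  [terminal]
23. n11.mk = 1  [len(S.wid) - 1]
24. n11.hot = "vyk"  ["v" ++ S.wid]
25. n10.off = false  [A.sig > -3]
26. n1.mk = true  [A₀.off == true]
27. n1.key = 21  [D.lab * 3 - 51]
28. n1.depth = false  [d.env == D.lab]
29. n13.ok = true  [true]
30. n13.cnt = false  [D.key > 21]
31. n13.sig = 6  [D.key - 15]
32. n14.lab = 5  [A.sig - 1]
33. n15.mk = false  [terminal]
34. n16.lab = 19  [D.lab + 14]
35. n16.live = -4  [D.lab * -2 + 6]
36. n17.ok = -2  [terminal]
37. n18.mk = true  [terminal]
38. n16.tag = 20  [(if e.mk then C.lab else C.live) + 1]
39. n14.mk = true  [e.mk == false]
40. n14.key = -3  [-3]
41. n14.depth = true  [D.lab == 5]
42. n13.off = false  [A.cnt == true]
43. n19.wid = "pk"  ["pk"]
44. n20.mk = 7  [terminal]
45. n21.lab = 28  [b.mk + 21]
46. n21.live = 11  [b.mk * 2 - 3]
47. n22.mk = false  [terminal]
48. n21.tag = 20  [C.lab + C.live - 19]
49. n19.mk = 16  [len(S.wid) + 14]
50. n19.hot = "vpk"  ["v" ++ S.wid]
51. n0.mk = 0  [S₁.mk - 16]
52. n0.hot = "qq"  [if D.mk then S₀.wid else "m"]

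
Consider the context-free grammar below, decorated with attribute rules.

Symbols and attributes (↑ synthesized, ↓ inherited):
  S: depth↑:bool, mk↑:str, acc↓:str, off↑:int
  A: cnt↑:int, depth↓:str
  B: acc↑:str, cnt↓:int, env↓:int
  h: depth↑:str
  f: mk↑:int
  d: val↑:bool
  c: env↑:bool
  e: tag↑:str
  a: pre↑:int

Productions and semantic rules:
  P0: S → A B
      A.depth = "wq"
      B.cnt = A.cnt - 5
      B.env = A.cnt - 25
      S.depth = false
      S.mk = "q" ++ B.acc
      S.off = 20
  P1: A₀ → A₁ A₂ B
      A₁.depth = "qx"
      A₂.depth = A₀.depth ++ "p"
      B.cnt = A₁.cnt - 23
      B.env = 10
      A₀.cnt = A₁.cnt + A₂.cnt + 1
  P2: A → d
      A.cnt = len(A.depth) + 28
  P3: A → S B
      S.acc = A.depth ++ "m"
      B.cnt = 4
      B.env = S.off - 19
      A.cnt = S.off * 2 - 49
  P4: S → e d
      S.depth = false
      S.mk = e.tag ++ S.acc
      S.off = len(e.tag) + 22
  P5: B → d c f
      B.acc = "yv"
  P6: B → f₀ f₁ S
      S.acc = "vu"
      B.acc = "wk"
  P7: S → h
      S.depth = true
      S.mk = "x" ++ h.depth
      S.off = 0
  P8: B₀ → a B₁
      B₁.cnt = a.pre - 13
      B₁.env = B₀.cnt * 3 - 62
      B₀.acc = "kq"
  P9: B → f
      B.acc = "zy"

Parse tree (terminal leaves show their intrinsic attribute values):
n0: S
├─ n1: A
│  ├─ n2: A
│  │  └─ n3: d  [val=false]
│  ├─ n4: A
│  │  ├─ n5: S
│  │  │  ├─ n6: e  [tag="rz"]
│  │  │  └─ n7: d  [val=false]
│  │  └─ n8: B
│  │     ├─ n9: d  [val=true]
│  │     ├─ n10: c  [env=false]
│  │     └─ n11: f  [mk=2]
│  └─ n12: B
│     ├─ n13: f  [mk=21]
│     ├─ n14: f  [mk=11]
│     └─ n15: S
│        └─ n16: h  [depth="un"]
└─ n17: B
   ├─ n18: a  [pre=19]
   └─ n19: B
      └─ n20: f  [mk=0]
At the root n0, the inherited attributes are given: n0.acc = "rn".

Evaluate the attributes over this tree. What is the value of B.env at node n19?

1. n0.acc = "rn"  [given at root]
2. n1.depth = "wq"  ["wq"]
3. n2.depth = "qx"  ["qx"]
4. n3.val = false  [terminal]
5. n2.cnt = 30  [len(A.depth) + 28]
6. n4.depth = "wqp"  [A₀.depth ++ "p"]
7. n5.acc = "wqpm"  [A.depth ++ "m"]
8. n6.tag = "rz"  [terminal]
9. n7.val = false  [terminal]
10. n5.depth = false  [false]
11. n5.mk = "rzwqpm"  [e.tag ++ S.acc]
12. n5.off = 24  [len(e.tag) + 22]
13. n8.cnt = 4  [4]
14. n8.env = 5  [S.off - 19]
15. n9.val = true  [terminal]
16. n10.env = false  [terminal]
17. n11.mk = 2  [terminal]
18. n8.acc = "yv"  ["yv"]
19. n4.cnt = -1  [S.off * 2 - 49]
20. n12.cnt = 7  [A₁.cnt - 23]
21. n12.env = 10  [10]
22. n13.mk = 21  [terminal]
23. n14.mk = 11  [terminal]
24. n15.acc = "vu"  ["vu"]
25. n16.depth = "un"  [terminal]
26. n15.depth = true  [true]
27. n15.mk = "xun"  ["x" ++ h.depth]
28. n15.off = 0  [0]
29. n12.acc = "wk"  ["wk"]
30. n1.cnt = 30  [A₁.cnt + A₂.cnt + 1]
31. n17.cnt = 25  [A.cnt - 5]
32. n17.env = 5  [A.cnt - 25]
33. n18.pre = 19  [terminal]
34. n19.cnt = 6  [a.pre - 13]
35. n19.env = 13  [B₀.cnt * 3 - 62]
36. n20.mk = 0  [terminal]
37. n19.acc = "zy"  ["zy"]
38. n17.acc = "kq"  ["kq"]
39. n0.depth = false  [false]
40. n0.mk = "qkq"  ["q" ++ B.acc]
41. n0.off = 20  [20]

13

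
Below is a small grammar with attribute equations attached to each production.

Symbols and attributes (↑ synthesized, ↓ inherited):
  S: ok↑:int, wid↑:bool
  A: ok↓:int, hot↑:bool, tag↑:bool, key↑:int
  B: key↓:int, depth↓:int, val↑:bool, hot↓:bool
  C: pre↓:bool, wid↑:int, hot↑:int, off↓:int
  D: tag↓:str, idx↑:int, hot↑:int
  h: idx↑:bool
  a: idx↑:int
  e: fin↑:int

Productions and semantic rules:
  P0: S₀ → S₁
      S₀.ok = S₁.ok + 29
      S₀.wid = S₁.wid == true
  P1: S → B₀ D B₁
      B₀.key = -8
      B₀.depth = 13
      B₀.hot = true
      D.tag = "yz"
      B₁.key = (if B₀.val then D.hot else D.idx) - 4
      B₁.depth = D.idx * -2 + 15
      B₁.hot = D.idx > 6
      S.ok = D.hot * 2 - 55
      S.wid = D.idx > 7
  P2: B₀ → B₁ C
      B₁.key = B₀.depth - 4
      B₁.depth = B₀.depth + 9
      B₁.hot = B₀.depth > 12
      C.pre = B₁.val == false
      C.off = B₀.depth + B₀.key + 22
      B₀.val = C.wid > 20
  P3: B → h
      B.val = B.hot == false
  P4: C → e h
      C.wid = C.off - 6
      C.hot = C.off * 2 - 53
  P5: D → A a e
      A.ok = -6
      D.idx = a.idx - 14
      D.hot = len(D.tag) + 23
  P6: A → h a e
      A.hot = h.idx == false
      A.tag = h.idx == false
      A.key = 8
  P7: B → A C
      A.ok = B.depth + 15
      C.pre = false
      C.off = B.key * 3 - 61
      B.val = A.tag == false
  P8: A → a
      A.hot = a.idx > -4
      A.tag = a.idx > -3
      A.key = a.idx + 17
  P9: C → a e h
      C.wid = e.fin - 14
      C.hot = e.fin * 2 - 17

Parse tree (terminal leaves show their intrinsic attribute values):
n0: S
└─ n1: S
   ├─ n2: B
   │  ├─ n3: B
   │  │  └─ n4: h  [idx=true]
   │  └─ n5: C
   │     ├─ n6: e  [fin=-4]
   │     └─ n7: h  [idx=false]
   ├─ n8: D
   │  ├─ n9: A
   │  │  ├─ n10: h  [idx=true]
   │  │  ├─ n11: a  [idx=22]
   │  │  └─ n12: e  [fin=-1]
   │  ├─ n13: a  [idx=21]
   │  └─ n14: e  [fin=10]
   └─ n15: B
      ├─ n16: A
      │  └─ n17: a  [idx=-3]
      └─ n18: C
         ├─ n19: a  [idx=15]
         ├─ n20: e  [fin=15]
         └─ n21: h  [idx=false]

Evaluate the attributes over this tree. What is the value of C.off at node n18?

2

1. n2.key = -8  [-8]
2. n2.depth = 13  [13]
3. n2.hot = true  [true]
4. n3.key = 9  [B₀.depth - 4]
5. n3.depth = 22  [B₀.depth + 9]
6. n3.hot = true  [B₀.depth > 12]
7. n4.idx = true  [terminal]
8. n3.val = false  [B.hot == false]
9. n5.pre = true  [B₁.val == false]
10. n5.off = 27  [B₀.depth + B₀.key + 22]
11. n6.fin = -4  [terminal]
12. n7.idx = false  [terminal]
13. n5.wid = 21  [C.off - 6]
14. n5.hot = 1  [C.off * 2 - 53]
15. n2.val = true  [C.wid > 20]
16. n8.tag = "yz"  ["yz"]
17. n9.ok = -6  [-6]
18. n10.idx = true  [terminal]
19. n11.idx = 22  [terminal]
20. n12.fin = -1  [terminal]
21. n9.hot = false  [h.idx == false]
22. n9.tag = false  [h.idx == false]
23. n9.key = 8  [8]
24. n13.idx = 21  [terminal]
25. n14.fin = 10  [terminal]
26. n8.idx = 7  [a.idx - 14]
27. n8.hot = 25  [len(D.tag) + 23]
28. n15.key = 21  [(if B₀.val then D.hot else D.idx) - 4]
29. n15.depth = 1  [D.idx * -2 + 15]
30. n15.hot = true  [D.idx > 6]
31. n16.ok = 16  [B.depth + 15]
32. n17.idx = -3  [terminal]
33. n16.hot = true  [a.idx > -4]
34. n16.tag = false  [a.idx > -3]
35. n16.key = 14  [a.idx + 17]
36. n18.pre = false  [false]
37. n18.off = 2  [B.key * 3 - 61]
38. n19.idx = 15  [terminal]
39. n20.fin = 15  [terminal]
40. n21.idx = false  [terminal]
41. n18.wid = 1  [e.fin - 14]
42. n18.hot = 13  [e.fin * 2 - 17]
43. n15.val = true  [A.tag == false]
44. n1.ok = -5  [D.hot * 2 - 55]
45. n1.wid = false  [D.idx > 7]
46. n0.ok = 24  [S₁.ok + 29]
47. n0.wid = false  [S₁.wid == true]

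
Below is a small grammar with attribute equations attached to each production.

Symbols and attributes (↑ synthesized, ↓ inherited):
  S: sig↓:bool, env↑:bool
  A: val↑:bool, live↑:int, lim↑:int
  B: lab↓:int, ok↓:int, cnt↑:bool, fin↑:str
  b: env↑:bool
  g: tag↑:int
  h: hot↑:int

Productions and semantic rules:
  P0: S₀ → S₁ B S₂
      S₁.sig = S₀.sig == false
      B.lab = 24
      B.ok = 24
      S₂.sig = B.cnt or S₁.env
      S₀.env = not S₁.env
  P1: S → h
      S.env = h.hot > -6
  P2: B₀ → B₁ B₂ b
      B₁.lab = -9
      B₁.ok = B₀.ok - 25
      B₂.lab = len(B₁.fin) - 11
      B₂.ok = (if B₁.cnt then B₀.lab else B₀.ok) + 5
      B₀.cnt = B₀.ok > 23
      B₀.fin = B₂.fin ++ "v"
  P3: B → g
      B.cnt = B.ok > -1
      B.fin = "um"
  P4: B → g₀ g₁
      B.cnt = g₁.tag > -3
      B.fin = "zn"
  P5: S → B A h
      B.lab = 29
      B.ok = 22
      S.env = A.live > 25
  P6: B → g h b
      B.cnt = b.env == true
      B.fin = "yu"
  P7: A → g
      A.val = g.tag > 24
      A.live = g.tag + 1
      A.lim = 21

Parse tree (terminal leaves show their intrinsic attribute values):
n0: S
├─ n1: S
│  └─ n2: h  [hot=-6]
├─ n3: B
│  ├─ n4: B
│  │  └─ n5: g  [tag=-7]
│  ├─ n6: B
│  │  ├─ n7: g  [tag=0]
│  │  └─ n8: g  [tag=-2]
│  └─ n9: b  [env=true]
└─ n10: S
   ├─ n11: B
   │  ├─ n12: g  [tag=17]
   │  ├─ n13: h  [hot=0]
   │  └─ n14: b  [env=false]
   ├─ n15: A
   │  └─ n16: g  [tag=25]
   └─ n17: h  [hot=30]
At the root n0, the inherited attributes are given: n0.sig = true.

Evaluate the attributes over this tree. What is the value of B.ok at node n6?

29

1. n0.sig = true  [given at root]
2. n1.sig = false  [S₀.sig == false]
3. n2.hot = -6  [terminal]
4. n1.env = false  [h.hot > -6]
5. n3.lab = 24  [24]
6. n3.ok = 24  [24]
7. n4.lab = -9  [-9]
8. n4.ok = -1  [B₀.ok - 25]
9. n5.tag = -7  [terminal]
10. n4.cnt = false  [B.ok > -1]
11. n4.fin = "um"  ["um"]
12. n6.lab = -9  [len(B₁.fin) - 11]
13. n6.ok = 29  [(if B₁.cnt then B₀.lab else B₀.ok) + 5]
14. n7.tag = 0  [terminal]
15. n8.tag = -2  [terminal]
16. n6.cnt = true  [g₁.tag > -3]
17. n6.fin = "zn"  ["zn"]
18. n9.env = true  [terminal]
19. n3.cnt = true  [B₀.ok > 23]
20. n3.fin = "znv"  [B₂.fin ++ "v"]
21. n10.sig = true  [B.cnt or S₁.env]
22. n11.lab = 29  [29]
23. n11.ok = 22  [22]
24. n12.tag = 17  [terminal]
25. n13.hot = 0  [terminal]
26. n14.env = false  [terminal]
27. n11.cnt = false  [b.env == true]
28. n11.fin = "yu"  ["yu"]
29. n16.tag = 25  [terminal]
30. n15.val = true  [g.tag > 24]
31. n15.live = 26  [g.tag + 1]
32. n15.lim = 21  [21]
33. n17.hot = 30  [terminal]
34. n10.env = true  [A.live > 25]
35. n0.env = true  [not S₁.env]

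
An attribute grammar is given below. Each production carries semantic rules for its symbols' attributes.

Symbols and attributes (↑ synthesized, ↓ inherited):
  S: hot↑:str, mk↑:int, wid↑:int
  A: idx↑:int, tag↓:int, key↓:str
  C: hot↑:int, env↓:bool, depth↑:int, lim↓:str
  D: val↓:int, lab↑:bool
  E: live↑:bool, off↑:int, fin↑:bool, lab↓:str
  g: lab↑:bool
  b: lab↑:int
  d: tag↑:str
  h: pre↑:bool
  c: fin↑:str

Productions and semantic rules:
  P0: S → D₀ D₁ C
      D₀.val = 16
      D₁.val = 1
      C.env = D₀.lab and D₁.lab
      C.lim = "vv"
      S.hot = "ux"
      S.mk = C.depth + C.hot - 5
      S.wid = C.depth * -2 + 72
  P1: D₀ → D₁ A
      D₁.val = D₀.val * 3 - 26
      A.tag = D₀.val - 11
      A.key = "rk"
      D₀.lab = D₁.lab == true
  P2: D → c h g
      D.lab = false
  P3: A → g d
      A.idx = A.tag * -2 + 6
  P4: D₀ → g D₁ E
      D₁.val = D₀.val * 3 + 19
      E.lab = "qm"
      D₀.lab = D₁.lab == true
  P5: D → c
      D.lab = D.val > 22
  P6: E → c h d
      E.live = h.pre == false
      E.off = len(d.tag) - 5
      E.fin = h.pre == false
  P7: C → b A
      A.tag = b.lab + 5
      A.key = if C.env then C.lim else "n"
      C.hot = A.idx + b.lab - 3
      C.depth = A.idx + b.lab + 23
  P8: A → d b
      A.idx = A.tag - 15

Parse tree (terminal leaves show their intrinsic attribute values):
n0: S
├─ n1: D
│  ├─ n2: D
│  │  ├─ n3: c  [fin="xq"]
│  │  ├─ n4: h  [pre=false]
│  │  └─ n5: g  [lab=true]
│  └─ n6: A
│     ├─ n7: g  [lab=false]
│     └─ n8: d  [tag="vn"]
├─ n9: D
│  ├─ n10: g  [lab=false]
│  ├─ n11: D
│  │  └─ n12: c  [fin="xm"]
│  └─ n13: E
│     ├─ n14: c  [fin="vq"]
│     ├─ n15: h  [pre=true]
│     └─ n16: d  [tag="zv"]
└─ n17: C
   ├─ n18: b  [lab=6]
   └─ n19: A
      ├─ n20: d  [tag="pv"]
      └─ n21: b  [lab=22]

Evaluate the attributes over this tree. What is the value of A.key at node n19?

1. n1.val = 16  [16]
2. n2.val = 22  [D₀.val * 3 - 26]
3. n3.fin = "xq"  [terminal]
4. n4.pre = false  [terminal]
5. n5.lab = true  [terminal]
6. n2.lab = false  [false]
7. n6.tag = 5  [D₀.val - 11]
8. n6.key = "rk"  ["rk"]
9. n7.lab = false  [terminal]
10. n8.tag = "vn"  [terminal]
11. n6.idx = -4  [A.tag * -2 + 6]
12. n1.lab = false  [D₁.lab == true]
13. n9.val = 1  [1]
14. n10.lab = false  [terminal]
15. n11.val = 22  [D₀.val * 3 + 19]
16. n12.fin = "xm"  [terminal]
17. n11.lab = false  [D.val > 22]
18. n13.lab = "qm"  ["qm"]
19. n14.fin = "vq"  [terminal]
20. n15.pre = true  [terminal]
21. n16.tag = "zv"  [terminal]
22. n13.live = false  [h.pre == false]
23. n13.off = -3  [len(d.tag) - 5]
24. n13.fin = false  [h.pre == false]
25. n9.lab = false  [D₁.lab == true]
26. n17.env = false  [D₀.lab and D₁.lab]
27. n17.lim = "vv"  ["vv"]
28. n18.lab = 6  [terminal]
29. n19.tag = 11  [b.lab + 5]
30. n19.key = "n"  [if C.env then C.lim else "n"]
31. n20.tag = "pv"  [terminal]
32. n21.lab = 22  [terminal]
33. n19.idx = -4  [A.tag - 15]
34. n17.hot = -1  [A.idx + b.lab - 3]
35. n17.depth = 25  [A.idx + b.lab + 23]
36. n0.hot = "ux"  ["ux"]
37. n0.mk = 19  [C.depth + C.hot - 5]
38. n0.wid = 22  [C.depth * -2 + 72]

"n"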